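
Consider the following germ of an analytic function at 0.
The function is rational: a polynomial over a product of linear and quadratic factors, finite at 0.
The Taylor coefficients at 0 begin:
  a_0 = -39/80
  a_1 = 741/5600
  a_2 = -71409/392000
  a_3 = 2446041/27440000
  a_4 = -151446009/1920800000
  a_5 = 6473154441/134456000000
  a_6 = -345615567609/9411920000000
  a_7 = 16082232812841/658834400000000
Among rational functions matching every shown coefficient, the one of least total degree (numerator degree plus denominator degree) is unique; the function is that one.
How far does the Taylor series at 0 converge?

No rational of total degree below 2 reproduces all 8 coefficients; solving the [0/2] Pade equations on them gives f(σ) = 13/(8*(σ - 7/3)*(σ + 10/7)), whose expansion matches every shown term.
Denominator factor (σ + 10/7): pole of order 1 at -10/7, modulus 10/7.
Denominator factor (σ - 7/3): pole of order 1 at 7/3, modulus 7/3.
The radius of convergence is the smallest modulus among the singular points: 10/7.

The radius of convergence is 10/7.


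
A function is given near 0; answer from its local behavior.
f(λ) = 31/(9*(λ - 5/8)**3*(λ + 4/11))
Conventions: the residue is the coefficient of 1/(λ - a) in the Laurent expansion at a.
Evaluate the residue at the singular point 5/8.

At the order-3 pole 5/8 set g(λ) = (λ - (5/8))^3*f(λ) = 31/(9*(λ + 4/11)).
Order-3 pole: residue = g''(a)/2; g''(5/8) = 42251264/5926527, so the residue is 21125632/5926527.

The residue is 21125632/5926527.


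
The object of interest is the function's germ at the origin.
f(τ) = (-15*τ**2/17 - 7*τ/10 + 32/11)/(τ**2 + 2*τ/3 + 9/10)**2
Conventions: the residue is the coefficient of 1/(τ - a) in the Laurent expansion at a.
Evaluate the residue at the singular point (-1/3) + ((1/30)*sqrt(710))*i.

The factor τ**2 + 2*τ/3 + 9/10 splits as (τ - a)(τ - a') with a = (-1/3) + ((1/30)*sqrt(710))*i, a' = (-1/3) - ((1/30)*sqrt(710))*i. At the order-2 pole a set g(τ) = (τ - a)^2*f(τ) = [-15*τ**2/17 - 7*τ/10 + 32/11] / (τ - a')^2.
Order-2 pole: residue = g'(a); g'((-1/3) + ((1/30)*sqrt(710))*i) = -((59283/1885334)*sqrt(710))*i, so the residue is -((59283/1885334)*sqrt(710))*i.

The residue is -((59283/1885334)*sqrt(710))*i.


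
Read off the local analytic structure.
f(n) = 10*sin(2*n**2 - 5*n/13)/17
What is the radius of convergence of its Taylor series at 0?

The radius of convergence is infinite.

The factor sin(2*n**2 - 5*n/13) is entire and contributes no finite singular point.
The polynomial part has no poles.
No finite singular points: the Taylor series at 0 converges everywhere.


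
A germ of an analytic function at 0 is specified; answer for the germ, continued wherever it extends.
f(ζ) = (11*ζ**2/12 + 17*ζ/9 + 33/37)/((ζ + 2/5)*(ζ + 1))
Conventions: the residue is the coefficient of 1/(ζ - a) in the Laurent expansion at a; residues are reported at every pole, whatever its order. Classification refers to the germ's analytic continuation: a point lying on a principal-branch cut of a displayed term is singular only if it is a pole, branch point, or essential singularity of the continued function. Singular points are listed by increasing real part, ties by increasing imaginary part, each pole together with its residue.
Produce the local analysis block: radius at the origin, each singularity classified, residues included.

Denominator factor (ζ + 2/5): pole of order 1 at -2/5, modulus 2/5.
Denominator factor (ζ + 1): pole of order 1 at -1, modulus 1.
The radius of convergence is the smallest modulus among the singular points: 2/5.
At the order-1 pole -1 set g(ζ) = (ζ - (-1))*f(ζ) = (11*ζ**2/12 + 17*ζ/9 + 33/37)/(ζ + 2/5).
Simple pole: residue = g(a) at a = -1, which is 535/3996.
At the order-1 pole -2/5 set g(ζ) = (ζ - (-2/5))*f(ζ) = (11*ζ**2/12 + 17*ζ/9 + 33/37)/(ζ + 1).
Simple pole: residue = g(a) at a = -2/5, which is 2356/4995.
List the singular points by increasing real part (a conjugate pair: the negative imaginary part first).

Radius of convergence at 0: 2/5.
At -1: a pole of order 1; residue 535/3996.
At -2/5: a pole of order 1; residue 2356/4995.


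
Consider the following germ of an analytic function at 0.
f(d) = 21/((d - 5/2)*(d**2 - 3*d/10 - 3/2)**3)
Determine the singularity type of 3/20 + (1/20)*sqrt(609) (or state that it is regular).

The denominator factor d**2 - 3*d/10 - 3/2 vanishes at 3/20 + (1/20)*sqrt(609) and appears to the power 3; the numerator there equals 21, nonzero, and no other factor vanishes.
Hence a pole whose order is the multiplicity, 3.

The point is a pole of order 3.


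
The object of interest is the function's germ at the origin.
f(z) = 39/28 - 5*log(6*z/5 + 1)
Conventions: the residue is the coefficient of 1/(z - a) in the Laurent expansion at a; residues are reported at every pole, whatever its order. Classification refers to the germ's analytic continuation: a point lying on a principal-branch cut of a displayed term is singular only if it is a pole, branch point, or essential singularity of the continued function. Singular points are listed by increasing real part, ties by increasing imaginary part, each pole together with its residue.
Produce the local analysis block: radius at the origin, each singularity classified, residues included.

Radius of convergence at 0: 5/6.
At -5/6: a logarithmic branch point.

Branch term (-5)*log(1 - z/(-5/6)): its argument vanishes at z = -5/6, a logarithmic branch point, modulus 5/6.
The radius of convergence is the smallest modulus among the singular points: 5/6.


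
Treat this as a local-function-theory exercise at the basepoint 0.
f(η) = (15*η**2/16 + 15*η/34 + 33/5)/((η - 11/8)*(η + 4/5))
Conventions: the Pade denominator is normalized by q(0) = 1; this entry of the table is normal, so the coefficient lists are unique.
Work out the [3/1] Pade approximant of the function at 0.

The Pade approximant has numerator coefficients [-6, -91947045/13397989, -360250725/107183912, -78315375/13397989]; denominator coefficients [1, 5042921/3152468].

Taylor coefficients needed (expand at 0): a_0 = -6, a_1 = 93/34, a_2 = -5787/748, a_3 = 214941/32912, a_4 = -15128763/1448128.
Write the denominator as Q(η) = 1 + q1*η. Requiring Q*f - P = O(η^5) with deg P <= 3 kills the coefficients of η^4..η^4 in Q*f:
  η^4: a_4 + q1*a_3 = 0, i.e. -15128763/1448128 + (214941/32912)*q1 = 0.
Solving this linear system: q1 = 5042921/3152468.
The numerator is Q*f truncated at degree 3: P0 = a_0 = -6; P1 = a_1 + q1*a_0 = -91947045/13397989; P2 = a_2 + q1*a_1 = -360250725/107183912; P3 = a_3 + q1*a_2 = -78315375/13397989.


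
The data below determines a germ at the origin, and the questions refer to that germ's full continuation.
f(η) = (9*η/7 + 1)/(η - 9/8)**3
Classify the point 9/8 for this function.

The denominator factor η - 9/8 vanishes at 9/8 and appears to the power 3; the numerator there equals 137/56, nonzero, and no other factor vanishes.
Hence a pole whose order is the multiplicity, 3.

The point is a pole of order 3.


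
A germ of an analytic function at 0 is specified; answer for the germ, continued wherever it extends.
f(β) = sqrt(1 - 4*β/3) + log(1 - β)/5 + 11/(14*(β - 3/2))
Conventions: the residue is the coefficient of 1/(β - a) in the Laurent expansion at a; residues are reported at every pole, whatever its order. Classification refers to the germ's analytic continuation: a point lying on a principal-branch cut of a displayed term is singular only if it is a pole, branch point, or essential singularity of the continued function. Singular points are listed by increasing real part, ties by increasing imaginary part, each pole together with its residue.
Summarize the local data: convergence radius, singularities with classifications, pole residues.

Denominator factor (β - 3/2): pole of order 1 at 3/2, modulus 3/2.
Branch term (1)*sqrt(1 - β/(3/4)): its argument vanishes at β = 3/4, a square-root branch point, modulus 3/4.
Branch term (1/5)*log(1 - β/(1)): its argument vanishes at β = 1, a logarithmic branch point, modulus 1.
The radius of convergence is the smallest modulus among the singular points: 3/4.
The branch terms are analytic at 3/2 and contribute nothing to the residue; only the rational part matters.
At the order-1 pole 3/2 set g(β) = (β - (3/2))*(rational part) = 11/14.
Simple pole: residue = g(a) at a = 3/2, which is 11/14.
List the singular points by increasing real part (a conjugate pair: the negative imaginary part first).

Radius of convergence at 0: 3/4.
At 3/4: an algebraic (square-root) branch point.
At 1: a logarithmic branch point.
At 3/2: a pole of order 1; residue 11/14.


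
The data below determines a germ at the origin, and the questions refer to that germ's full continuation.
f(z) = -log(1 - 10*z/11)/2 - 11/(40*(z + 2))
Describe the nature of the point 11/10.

The term (-1/2)*log(1 - z/(11/10)) has argument 1 - 11/10/(11/10) = 0 at 11/10: a logarithmic (infinitely-sheeted) branch point; the remaining terms are analytic or single-valued there.

The point is a logarithmic branch point.


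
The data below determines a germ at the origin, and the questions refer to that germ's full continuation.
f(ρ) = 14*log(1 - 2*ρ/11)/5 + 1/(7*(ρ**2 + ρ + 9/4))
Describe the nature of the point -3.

The point is a regular point.

Denominator factors: ρ**2 + ρ + 9/4 = 33/4 at ρ = -3 — none vanishes.
Branch term log(1 - ρ/(11/2)): argument at -3 is 17/11, nonzero, so -3 is not its branch point (a point on a principal cut is still regular for the continued germ).
So the germ continues analytically to -3.


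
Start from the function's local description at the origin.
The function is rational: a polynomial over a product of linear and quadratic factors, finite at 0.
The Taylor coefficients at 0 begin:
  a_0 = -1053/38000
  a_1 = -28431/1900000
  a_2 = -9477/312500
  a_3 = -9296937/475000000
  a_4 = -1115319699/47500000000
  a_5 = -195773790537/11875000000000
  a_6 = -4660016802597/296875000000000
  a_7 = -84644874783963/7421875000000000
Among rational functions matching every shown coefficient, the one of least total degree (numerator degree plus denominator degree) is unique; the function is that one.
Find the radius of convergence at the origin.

The radius of convergence is -3/10 + (1/30)*sqrt(3081).

No rational of total degree below 6 reproduces all 8 coefficients; solving the [0/6] Pade equations on them gives f(τ) = 39/(38*(τ**2 + 3*τ/5 - 10/3)**3), whose expansion matches every shown term.
Denominator factor (τ**2 + 3*τ/5 - 10/3)^3: discriminant 1027/75, real irrational roots -3/10 + (1/30)*sqrt(3081) and -3/10 - (1/30)*sqrt(3081); poles of order 3, moduli -3/10 + (1/30)*sqrt(3081) and 3/10 + (1/30)*sqrt(3081).
The radius of convergence is the smallest modulus among the singular points: -3/10 + (1/30)*sqrt(3081).


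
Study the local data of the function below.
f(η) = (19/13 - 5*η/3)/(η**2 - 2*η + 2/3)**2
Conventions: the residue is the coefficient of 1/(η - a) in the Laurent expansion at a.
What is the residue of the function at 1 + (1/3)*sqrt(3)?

The residue is (2/13)*sqrt(3).

The factor η**2 - 2*η + 2/3 splits as (η - a)(η - a') with a = 1 + (1/3)*sqrt(3), a' = 1 - (1/3)*sqrt(3). At the order-2 pole a set g(η) = (η - a)^2*f(η) = [19/13 - 5*η/3] / (η - a')^2.
Order-2 pole: residue = g'(a); g'(1 + (1/3)*sqrt(3)) = (2/13)*sqrt(3), so the residue is (2/13)*sqrt(3).


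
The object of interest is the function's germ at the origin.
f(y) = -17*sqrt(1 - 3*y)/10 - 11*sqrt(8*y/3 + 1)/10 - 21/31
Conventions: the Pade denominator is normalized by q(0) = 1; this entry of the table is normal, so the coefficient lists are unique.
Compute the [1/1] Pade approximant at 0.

Taylor coefficients needed (expand at 0): a_0 = -539/155, a_1 = 13/12, a_2 = 2081/720.
Write the denominator as Q(y) = 1 + q1*y. Requiring Q*f - P = O(y^3) with deg P <= 1 kills the coefficients of y^2..y^2 in Q*f:
  y^2: a_2 + q1*a_1 = 0, i.e. 2081/720 + (13/12)*q1 = 0.
Solving this linear system: q1 = -2081/780.
The numerator is Q*f truncated at degree 1: P0 = a_0 = -539/155; P1 = a_1 + q1*a_0 = 626317/60450.

The Pade approximant has numerator coefficients [-539/155, 626317/60450]; denominator coefficients [1, -2081/780].


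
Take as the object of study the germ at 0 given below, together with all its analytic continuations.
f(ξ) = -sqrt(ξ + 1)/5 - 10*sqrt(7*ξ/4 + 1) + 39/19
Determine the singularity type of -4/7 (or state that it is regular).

The point is an algebraic (square-root) branch point.

The term (-10)*sqrt(1 - ξ/(-4/7)) has argument 1 - -4/7/(-4/7) = 0 at -4/7: a square-root (algebraic, two-sheeted) branch point; the remaining terms are analytic or single-valued there.


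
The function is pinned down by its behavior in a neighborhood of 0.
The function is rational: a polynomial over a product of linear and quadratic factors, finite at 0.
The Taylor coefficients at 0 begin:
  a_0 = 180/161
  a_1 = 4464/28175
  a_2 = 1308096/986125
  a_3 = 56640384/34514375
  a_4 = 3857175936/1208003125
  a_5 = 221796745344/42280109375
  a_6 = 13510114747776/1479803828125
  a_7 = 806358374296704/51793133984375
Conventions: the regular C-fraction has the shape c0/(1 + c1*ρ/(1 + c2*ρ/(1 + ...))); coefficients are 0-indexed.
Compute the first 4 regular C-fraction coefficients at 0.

The regular C-fraction coefficients are [180/161, -124/875, -223256/27125, 225/31].

Taylor coefficients (read off): a_0 = 180/161, a_1 = 4464/28175, a_2 = 1308096/986125, a_3 = 56640384/34514375.
c0 = a_0 = 180/161. Peel one level at a time: if S = 1 + c*ρ/S' with S'(0) = 1, then c is the ρ-coefficient of S and S' = c*ρ/(S - 1).
S_1 = c0/f = 1 + (-124/875)*ρ + (-893024/765625)*ρ^2 + ...; c1 = -124/875.
S_2 = c1*ρ/(S_1 - 1) = 1 + (-223256/27125)*ρ + (2009304/33635)*ρ^2 + ...; c2 = -223256/27125.
S_3 = c2*ρ/(S_2 - 1) = 1 + (225/31)*ρ + ...; c3 = 225/31.


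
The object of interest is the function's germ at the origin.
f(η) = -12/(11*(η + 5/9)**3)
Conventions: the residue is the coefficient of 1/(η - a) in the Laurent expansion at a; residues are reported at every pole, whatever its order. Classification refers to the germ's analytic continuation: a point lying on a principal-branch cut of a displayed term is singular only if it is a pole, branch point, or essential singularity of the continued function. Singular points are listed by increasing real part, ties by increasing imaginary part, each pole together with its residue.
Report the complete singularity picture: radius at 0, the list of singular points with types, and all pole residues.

Radius of convergence at 0: 5/9.
At -5/9: a pole of order 3; residue 0.

Denominator factor (η + 5/9)^3: pole of order 3 at -5/9, modulus 5/9.
The radius of convergence is the smallest modulus among the singular points: 5/9.
At the order-3 pole -5/9 set g(η) = (η - (-5/9))^3*f(η) = -12/11.
Order-3 pole: residue = g''(a)/2; g''(-5/9) = 0, so the residue is 0.


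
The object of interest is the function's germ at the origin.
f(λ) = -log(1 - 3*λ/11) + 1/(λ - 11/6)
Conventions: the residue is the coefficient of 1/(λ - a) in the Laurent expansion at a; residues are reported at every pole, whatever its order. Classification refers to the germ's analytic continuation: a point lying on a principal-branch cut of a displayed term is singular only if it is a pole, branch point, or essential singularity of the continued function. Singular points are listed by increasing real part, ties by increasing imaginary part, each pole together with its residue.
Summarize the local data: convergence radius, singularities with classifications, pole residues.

Radius of convergence at 0: 11/6.
At 11/6: a pole of order 1; residue 1.
At 11/3: a logarithmic branch point.

Denominator factor (λ - 11/6): pole of order 1 at 11/6, modulus 11/6.
Branch term (-1)*log(1 - λ/(11/3)): its argument vanishes at λ = 11/3, a logarithmic branch point, modulus 11/3.
The radius of convergence is the smallest modulus among the singular points: 11/6.
The branch term is analytic at 11/6 and contributes nothing to the residue; only the rational part matters.
At the order-1 pole 11/6 set g(λ) = (λ - (11/6))*(rational part) = 1.
Simple pole: residue = g(a) at a = 11/6, which is 1.
List the singular points by increasing real part (a conjugate pair: the negative imaginary part first).


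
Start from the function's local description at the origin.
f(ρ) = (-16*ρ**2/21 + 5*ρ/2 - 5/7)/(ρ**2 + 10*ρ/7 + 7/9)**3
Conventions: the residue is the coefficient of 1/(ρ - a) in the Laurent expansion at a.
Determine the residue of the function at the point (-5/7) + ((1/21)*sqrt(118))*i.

The factor ρ**2 + 10*ρ/7 + 7/9 splits as (ρ - a)(ρ - a') with a = (-5/7) + ((1/21)*sqrt(118))*i, a' = (-5/7) - ((1/21)*sqrt(118))*i. At the order-3 pole a set g(ρ) = (ρ - a)^3*f(ρ) = [-16*ρ**2/21 + 5*ρ/2 - 5/7] / (ρ - a')^3.
Order-3 pole: residue = g''(a)/2; g''((-5/7) + ((1/21)*sqrt(118))*i) = ((72452331/26288512)*sqrt(118))*i, so the residue is ((72452331/52577024)*sqrt(118))*i.

The residue is ((72452331/52577024)*sqrt(118))*i.


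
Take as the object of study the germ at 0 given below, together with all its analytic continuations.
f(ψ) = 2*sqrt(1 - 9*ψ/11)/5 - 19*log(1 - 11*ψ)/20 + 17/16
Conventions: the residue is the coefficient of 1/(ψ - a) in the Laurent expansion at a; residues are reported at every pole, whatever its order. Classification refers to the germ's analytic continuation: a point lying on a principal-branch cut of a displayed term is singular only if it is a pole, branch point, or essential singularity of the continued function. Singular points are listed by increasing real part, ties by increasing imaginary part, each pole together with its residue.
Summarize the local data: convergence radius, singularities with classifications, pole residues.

Branch term (-19/20)*log(1 - ψ/(1/11)): its argument vanishes at ψ = 1/11, a logarithmic branch point, modulus 1/11.
Branch term (2/5)*sqrt(1 - ψ/(11/9)): its argument vanishes at ψ = 11/9, a square-root branch point, modulus 11/9.
The radius of convergence is the smallest modulus among the singular points: 1/11.
List the singular points by increasing real part (a conjugate pair: the negative imaginary part first).

Radius of convergence at 0: 1/11.
At 1/11: a logarithmic branch point.
At 11/9: an algebraic (square-root) branch point.


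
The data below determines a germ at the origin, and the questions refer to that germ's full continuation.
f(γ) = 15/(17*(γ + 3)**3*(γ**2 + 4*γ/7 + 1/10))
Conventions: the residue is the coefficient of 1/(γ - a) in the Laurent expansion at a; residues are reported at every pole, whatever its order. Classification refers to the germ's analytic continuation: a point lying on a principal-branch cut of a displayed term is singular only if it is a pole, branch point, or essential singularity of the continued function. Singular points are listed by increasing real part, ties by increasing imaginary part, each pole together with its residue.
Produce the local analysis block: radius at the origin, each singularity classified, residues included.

Radius of convergence at 0: (1/10)*sqrt(10).
At -3: a pole of order 3; residue 113620500/2349203021.
At (-2/7) - ((3/70)*sqrt(10))*i: a pole of order 1; residue (-56810250/2349203021) + ((119134750/2349203021)*sqrt(10))*i.
At (-2/7) + ((3/70)*sqrt(10))*i: a pole of order 1; residue (-56810250/2349203021) - ((119134750/2349203021)*sqrt(10))*i.


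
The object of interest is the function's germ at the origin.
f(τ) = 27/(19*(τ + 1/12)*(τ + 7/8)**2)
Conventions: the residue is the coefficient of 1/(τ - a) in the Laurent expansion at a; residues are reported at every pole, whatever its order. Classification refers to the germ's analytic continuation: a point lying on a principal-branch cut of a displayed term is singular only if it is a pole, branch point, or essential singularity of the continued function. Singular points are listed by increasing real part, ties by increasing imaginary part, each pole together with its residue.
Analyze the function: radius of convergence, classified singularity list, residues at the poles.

Denominator factor (τ + 7/8)^2: pole of order 2 at -7/8, modulus 7/8.
Denominator factor (τ + 1/12): pole of order 1 at -1/12, modulus 1/12.
The radius of convergence is the smallest modulus among the singular points: 1/12.
At the order-2 pole -7/8 set g(τ) = (τ - (-7/8))^2*f(τ) = 27/(19*(τ + 1/12)).
Order-2 pole: residue = g'(a); g'(-7/8) = -15552/6859, so the residue is -15552/6859.
At the order-1 pole -1/12 set g(τ) = (τ - (-1/12))*f(τ) = 27/(19*(τ + 7/8)**2).
Simple pole: residue = g(a) at a = -1/12, which is 15552/6859.
List the singular points by increasing real part (a conjugate pair: the negative imaginary part first).

Radius of convergence at 0: 1/12.
At -7/8: a pole of order 2; residue -15552/6859.
At -1/12: a pole of order 1; residue 15552/6859.


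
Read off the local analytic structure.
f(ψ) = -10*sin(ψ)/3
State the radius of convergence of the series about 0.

The factor -sin(ψ) is entire and contributes no finite singular point.
The polynomial part has no poles.
No finite singular points: the Taylor series at 0 converges everywhere.

The radius of convergence is infinite.


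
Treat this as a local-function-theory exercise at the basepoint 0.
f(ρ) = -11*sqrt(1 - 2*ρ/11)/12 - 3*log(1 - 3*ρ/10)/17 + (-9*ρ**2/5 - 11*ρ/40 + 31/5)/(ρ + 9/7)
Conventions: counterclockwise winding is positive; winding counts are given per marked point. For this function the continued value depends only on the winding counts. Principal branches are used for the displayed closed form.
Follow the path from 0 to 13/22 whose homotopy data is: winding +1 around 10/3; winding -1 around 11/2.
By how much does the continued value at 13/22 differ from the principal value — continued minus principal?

Continued minus principal equals (sqrt(3)) - ((6/17)*pi)*i.

The rational part is single-valued and drops out of the difference; each branch term changes only by its own monodromy.
(-3/17)*log(1 - ρ/(10/3)): each positive loop around 10/3 adds 2*pi*i to the log, so winding +1 contributes (-3/17)*(1)*2*pi*i = -(6/17)*pi*i.
(-11/12)*sqrt(1 - ρ/(11/2)): winding -1 is odd, the square root flips sign, contributing -2*(-11/12)*sqrt(1 - (13/22)/(11/2)) = -2*(-11/12)*sqrt(108/121) = sqrt(3).
Summing the contributions at ρ = 13/22 gives (sqrt(3)) - ((6/17)*pi)*i.


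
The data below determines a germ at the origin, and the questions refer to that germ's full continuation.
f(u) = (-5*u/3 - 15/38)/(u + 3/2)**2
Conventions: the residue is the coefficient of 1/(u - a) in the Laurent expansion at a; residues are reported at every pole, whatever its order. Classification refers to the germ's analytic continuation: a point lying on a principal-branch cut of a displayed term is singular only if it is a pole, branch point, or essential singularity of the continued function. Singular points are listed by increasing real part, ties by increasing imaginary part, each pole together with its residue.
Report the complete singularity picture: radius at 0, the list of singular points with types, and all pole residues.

Denominator factor (u + 3/2)^2: pole of order 2 at -3/2, modulus 3/2.
The radius of convergence is the smallest modulus among the singular points: 3/2.
At the order-2 pole -3/2 set g(u) = (u - (-3/2))^2*f(u) = -5*u/3 - 15/38.
Order-2 pole: residue = g'(a); g'(-3/2) = -5/3, so the residue is -5/3.

Radius of convergence at 0: 3/2.
At -3/2: a pole of order 2; residue -5/3.


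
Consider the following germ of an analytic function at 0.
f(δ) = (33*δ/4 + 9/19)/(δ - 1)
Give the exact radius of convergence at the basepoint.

The radius of convergence is 1.

Denominator factor (δ - 1): pole of order 1 at 1, modulus 1.
The radius of convergence is the smallest modulus among the singular points: 1.


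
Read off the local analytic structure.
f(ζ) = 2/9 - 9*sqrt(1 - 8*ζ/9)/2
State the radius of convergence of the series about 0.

The radius of convergence is 9/8.

Branch term (-9/2)*sqrt(1 - ζ/(9/8)): its argument vanishes at ζ = 9/8, a square-root branch point, modulus 9/8.
The radius of convergence is the smallest modulus among the singular points: 9/8.


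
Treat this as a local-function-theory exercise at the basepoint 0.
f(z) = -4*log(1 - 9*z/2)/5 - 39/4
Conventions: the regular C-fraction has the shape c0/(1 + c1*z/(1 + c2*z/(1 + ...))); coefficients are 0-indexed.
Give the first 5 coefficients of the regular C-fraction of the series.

Taylor coefficients (expand at 0): a_0 = -39/4, a_1 = 18/5, a_2 = 81/10, a_3 = 243/10, a_4 = 6561/80.
c0 = a_0 = -39/4. Peel one level at a time: if S = 1 + c*z/S' with S'(0) = 1, then c is the z-coefficient of S and S' = c*z/(S - 1).
S_1 = c0/f = 1 + (24/65)*z + (4086/4225)*z^2 + ...; c1 = 24/65.
S_2 = c1*z/(S_1 - 1) = 1 + (-681/260)*z + (-27/16)*z^2 + ...; c2 = -681/260.
S_3 = c2*z/(S_2 - 1) = 1 + (-585/908)*z + (-426465/412232)*z^2 + ...; c3 = -585/908.
S_4 = c3*z/(S_3 - 1) = 1 + (-729/454)*z + ...; c4 = -729/454.

The regular C-fraction coefficients are [-39/4, 24/65, -681/260, -585/908, -729/454].


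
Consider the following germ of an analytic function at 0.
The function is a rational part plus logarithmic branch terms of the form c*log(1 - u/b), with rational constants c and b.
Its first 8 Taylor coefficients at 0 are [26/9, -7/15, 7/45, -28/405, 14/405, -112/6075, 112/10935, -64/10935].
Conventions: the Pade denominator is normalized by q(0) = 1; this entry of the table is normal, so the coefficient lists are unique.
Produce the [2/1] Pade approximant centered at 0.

Taylor coefficients needed (read off): a_0 = 26/9, a_1 = -7/15, a_2 = 7/45, a_3 = -28/405.
Write the denominator as Q(u) = 1 + q1*u. Requiring Q*f - P = O(u^4) with deg P <= 2 kills the coefficients of u^3..u^3 in Q*f:
  u^3: a_3 + q1*a_2 = 0, i.e. -28/405 + (7/45)*q1 = 0.
Solving this linear system: q1 = 4/9.
The numerator is Q*f truncated at degree 2: P0 = a_0 = 26/9; P1 = a_1 + q1*a_0 = 331/405; P2 = a_2 + q1*a_1 = -7/135.

The Pade approximant has numerator coefficients [26/9, 331/405, -7/135]; denominator coefficients [1, 4/9].


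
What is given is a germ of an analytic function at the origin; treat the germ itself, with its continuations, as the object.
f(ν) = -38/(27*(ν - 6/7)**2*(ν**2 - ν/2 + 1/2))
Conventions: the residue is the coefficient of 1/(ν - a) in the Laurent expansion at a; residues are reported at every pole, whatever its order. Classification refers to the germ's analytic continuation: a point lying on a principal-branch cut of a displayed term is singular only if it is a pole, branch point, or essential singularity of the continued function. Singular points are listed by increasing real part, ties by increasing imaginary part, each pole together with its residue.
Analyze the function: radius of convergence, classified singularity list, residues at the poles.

Radius of convergence at 0: (1/2)*sqrt(2).
At (1/4) - ((1/4)*sqrt(7))*i: a pole of order 1; residue (-221578/168507) + ((266/6241)*sqrt(7))*i.
At (1/4) + ((1/4)*sqrt(7))*i: a pole of order 1; residue (-221578/168507) - ((266/6241)*sqrt(7))*i.
At 6/7: a pole of order 2; residue 443156/168507.


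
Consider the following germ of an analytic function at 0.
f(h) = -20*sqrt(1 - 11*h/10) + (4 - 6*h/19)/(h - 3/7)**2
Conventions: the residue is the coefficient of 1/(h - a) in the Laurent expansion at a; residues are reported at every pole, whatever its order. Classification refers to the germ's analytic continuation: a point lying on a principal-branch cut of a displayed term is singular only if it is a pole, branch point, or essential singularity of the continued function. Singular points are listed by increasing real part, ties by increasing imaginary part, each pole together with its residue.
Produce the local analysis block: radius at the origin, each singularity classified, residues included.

Denominator factor (h - 3/7)^2: pole of order 2 at 3/7, modulus 3/7.
Branch term (-20)*sqrt(1 - h/(10/11)): its argument vanishes at h = 10/11, a square-root branch point, modulus 10/11.
The radius of convergence is the smallest modulus among the singular points: 3/7.
The branch term is analytic at 3/7 and contributes nothing to the residue; only the rational part matters.
At the order-2 pole 3/7 set g(h) = (h - (3/7))^2*(rational part) = 4 - 6*h/19.
Order-2 pole: residue = g'(a); g'(3/7) = -6/19, so the residue is -6/19.
List the singular points by increasing real part (a conjugate pair: the negative imaginary part first).

Radius of convergence at 0: 3/7.
At 3/7: a pole of order 2; residue -6/19.
At 10/11: an algebraic (square-root) branch point.


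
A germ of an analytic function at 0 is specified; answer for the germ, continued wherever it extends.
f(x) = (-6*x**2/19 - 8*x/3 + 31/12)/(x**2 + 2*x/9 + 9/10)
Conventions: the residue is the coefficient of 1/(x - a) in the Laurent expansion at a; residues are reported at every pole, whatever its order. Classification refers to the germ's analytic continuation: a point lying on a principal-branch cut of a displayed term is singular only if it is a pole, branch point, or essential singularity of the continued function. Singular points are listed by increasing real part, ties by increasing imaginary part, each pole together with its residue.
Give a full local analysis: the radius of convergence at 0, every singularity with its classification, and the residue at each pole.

Denominator factor (x**2 + 2*x/9 + 9/10): discriminant -1438/405, complex-conjugate roots (-1/9) + ((1/90)*sqrt(7190))*i and (-1/9) - ((1/90)*sqrt(7190))*i; poles of order 1, moduli (3/10)*sqrt(10) and (3/10)*sqrt(10).
The radius of convergence is the smallest modulus among the singular points: (3/10)*sqrt(10).
The factor x**2 + 2*x/9 + 9/10 splits as (x - a)(x - a') with a = (-1/9) - ((1/90)*sqrt(7190))*i, a' = (-1/9) + ((1/90)*sqrt(7190))*i. At the order-1 pole a set g(x) = (x - a)*f(x) = [-6*x**2/19 - 8*x/3 + 31/12] / (x - a').
Simple pole: residue = g(a) at a = (-1/9) - ((1/90)*sqrt(7190))*i, which is (-74/57) + ((32381/1639320)*sqrt(7190))*i.
The factor x**2 + 2*x/9 + 9/10 splits as (x - a)(x - a') with a = (-1/9) + ((1/90)*sqrt(7190))*i, a' = (-1/9) - ((1/90)*sqrt(7190))*i. At the order-1 pole a set g(x) = (x - a)*f(x) = [-6*x**2/19 - 8*x/3 + 31/12] / (x - a').
Simple pole: residue = g(a) at a = (-1/9) + ((1/90)*sqrt(7190))*i, which is (-74/57) - ((32381/1639320)*sqrt(7190))*i.
List the singular points by increasing real part (a conjugate pair: the negative imaginary part first).

Radius of convergence at 0: (3/10)*sqrt(10).
At (-1/9) - ((1/90)*sqrt(7190))*i: a pole of order 1; residue (-74/57) + ((32381/1639320)*sqrt(7190))*i.
At (-1/9) + ((1/90)*sqrt(7190))*i: a pole of order 1; residue (-74/57) - ((32381/1639320)*sqrt(7190))*i.


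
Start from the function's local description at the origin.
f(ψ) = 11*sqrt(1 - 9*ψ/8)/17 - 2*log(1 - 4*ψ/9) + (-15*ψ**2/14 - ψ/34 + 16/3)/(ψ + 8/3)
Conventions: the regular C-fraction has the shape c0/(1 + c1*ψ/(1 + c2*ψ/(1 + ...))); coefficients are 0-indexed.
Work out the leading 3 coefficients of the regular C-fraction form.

The regular C-fraction coefficients are [45/17, 289/3240, -9393221/52436160].

Taylor coefficients (expand at 0): a_0 = 45/17, a_1 = -17/72, a_2 = -104801/4935168.
c0 = a_0 = 45/17. Peel one level at a time: if S = 1 + c*ψ/S' with S'(0) = 1, then c is the ψ-coefficient of S and S' = c*ψ/(S - 1).
S_1 = c0/f = 1 + (289/3240)*ψ + (9393221/587865600)*ψ^2 + ...; c1 = 289/3240.
S_2 = c1*ψ/(S_1 - 1) = 1 + (-9393221/52436160)*ψ + ...; c2 = -9393221/52436160.


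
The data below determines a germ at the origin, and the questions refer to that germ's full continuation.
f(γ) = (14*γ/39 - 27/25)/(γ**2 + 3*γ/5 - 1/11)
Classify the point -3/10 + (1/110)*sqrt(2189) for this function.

The point is a pole of order 1.

The denominator factor γ**2 + 3*γ/5 - 1/11 vanishes at -3/10 + (1/110)*sqrt(2189) and appears to the power 1; the numerator there equals -386/325 + (7/2145)*sqrt(2189), nonzero, and no other factor vanishes.
Hence a pole whose order is the multiplicity, 1.


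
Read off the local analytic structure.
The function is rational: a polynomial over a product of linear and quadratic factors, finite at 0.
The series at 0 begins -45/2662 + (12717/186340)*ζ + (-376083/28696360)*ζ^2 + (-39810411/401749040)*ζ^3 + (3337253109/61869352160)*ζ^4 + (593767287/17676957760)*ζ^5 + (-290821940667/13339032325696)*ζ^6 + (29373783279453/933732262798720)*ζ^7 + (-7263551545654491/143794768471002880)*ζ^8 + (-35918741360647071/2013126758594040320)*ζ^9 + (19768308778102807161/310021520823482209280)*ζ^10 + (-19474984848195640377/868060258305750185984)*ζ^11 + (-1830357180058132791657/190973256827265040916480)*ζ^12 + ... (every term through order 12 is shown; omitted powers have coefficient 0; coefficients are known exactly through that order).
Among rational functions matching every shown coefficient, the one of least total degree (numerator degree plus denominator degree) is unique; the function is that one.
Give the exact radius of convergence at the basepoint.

No rational of total degree below 11 reproduces all 13 coefficients; solving the [1/10] Pade equations on them gives f(ζ) = (22*ζ/35 - 5/27)/((ζ**2 - 11*ζ/12 + 11/6)**3*(ζ**2 + 10*ζ/7 + 4/3)**2), whose expansion matches every shown term.
Denominator factor (ζ**2 - 11*ζ/12 + 11/6)^3: discriminant -935/144, complex-conjugate roots (11/24) + ((1/24)*sqrt(935))*i and (11/24) - ((1/24)*sqrt(935))*i; poles of order 3, moduli (1/6)*sqrt(66) and (1/6)*sqrt(66).
Denominator factor (ζ**2 + 10*ζ/7 + 4/3)^2: discriminant -484/147, complex-conjugate roots (-5/7) + ((11/21)*sqrt(3))*i and (-5/7) - ((11/21)*sqrt(3))*i; poles of order 2, moduli (2/3)*sqrt(3) and (2/3)*sqrt(3).
The radius of convergence is the smallest modulus among the singular points: (2/3)*sqrt(3).

The radius of convergence is (2/3)*sqrt(3).


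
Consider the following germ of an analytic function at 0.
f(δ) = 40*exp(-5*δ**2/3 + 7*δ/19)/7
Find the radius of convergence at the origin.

The radius of convergence is infinite.

The factor exp(-5*δ**2/3 + 7*δ/19) is entire and contributes no finite singular point.
The polynomial part has no poles.
No finite singular points: the Taylor series at 0 converges everywhere.


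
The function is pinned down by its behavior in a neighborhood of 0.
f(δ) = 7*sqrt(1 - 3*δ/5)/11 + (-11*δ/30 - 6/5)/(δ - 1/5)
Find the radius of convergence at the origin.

Denominator factor (δ - 1/5): pole of order 1 at 1/5, modulus 1/5.
Branch term (7/11)*sqrt(1 - δ/(5/3)): its argument vanishes at δ = 5/3, a square-root branch point, modulus 5/3.
The radius of convergence is the smallest modulus among the singular points: 1/5.

The radius of convergence is 1/5.


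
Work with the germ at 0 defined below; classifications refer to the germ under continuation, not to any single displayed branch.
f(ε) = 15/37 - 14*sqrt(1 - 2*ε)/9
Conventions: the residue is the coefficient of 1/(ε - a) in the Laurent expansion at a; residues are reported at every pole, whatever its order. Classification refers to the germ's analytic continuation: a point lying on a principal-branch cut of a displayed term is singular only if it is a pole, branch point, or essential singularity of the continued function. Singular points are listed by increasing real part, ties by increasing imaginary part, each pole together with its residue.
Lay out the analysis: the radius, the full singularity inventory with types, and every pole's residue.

Branch term (-14/9)*sqrt(1 - ε/(1/2)): its argument vanishes at ε = 1/2, a square-root branch point, modulus 1/2.
The radius of convergence is the smallest modulus among the singular points: 1/2.

Radius of convergence at 0: 1/2.
At 1/2: an algebraic (square-root) branch point.


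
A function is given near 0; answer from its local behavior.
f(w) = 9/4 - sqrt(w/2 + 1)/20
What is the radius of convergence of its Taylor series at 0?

The radius of convergence is 2.

Branch term (-1/20)*sqrt(1 - w/(-2)): its argument vanishes at w = -2, a square-root branch point, modulus 2.
The radius of convergence is the smallest modulus among the singular points: 2.


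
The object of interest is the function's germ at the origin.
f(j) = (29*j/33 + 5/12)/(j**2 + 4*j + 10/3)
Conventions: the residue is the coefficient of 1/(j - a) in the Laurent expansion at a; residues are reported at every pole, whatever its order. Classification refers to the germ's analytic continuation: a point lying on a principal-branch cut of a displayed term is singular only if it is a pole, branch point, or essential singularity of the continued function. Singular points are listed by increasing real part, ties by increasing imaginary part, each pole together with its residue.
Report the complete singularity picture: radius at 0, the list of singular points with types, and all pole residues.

Radius of convergence at 0: 2 - (1/3)*sqrt(6).
At -2 - (1/3)*sqrt(6): a pole of order 1; residue 29/66 + (59/176)*sqrt(6).
At -2 + (1/3)*sqrt(6): a pole of order 1; residue 29/66 - (59/176)*sqrt(6).

Denominator factor (j**2 + 4*j + 10/3): discriminant 8/3, real irrational roots -2 + (1/3)*sqrt(6) and -2 - (1/3)*sqrt(6); poles of order 1, moduli 2 - (1/3)*sqrt(6) and 2 + (1/3)*sqrt(6).
The radius of convergence is the smallest modulus among the singular points: 2 - (1/3)*sqrt(6).
The factor j**2 + 4*j + 10/3 splits as (j - a)(j - a') with a = -2 - (1/3)*sqrt(6), a' = -2 + (1/3)*sqrt(6). At the order-1 pole a set g(j) = (j - a)*f(j) = [29*j/33 + 5/12] / (j - a').
Simple pole: residue = g(a) at a = -2 - (1/3)*sqrt(6), which is 29/66 + (59/176)*sqrt(6).
The factor j**2 + 4*j + 10/3 splits as (j - a)(j - a') with a = -2 + (1/3)*sqrt(6), a' = -2 - (1/3)*sqrt(6). At the order-1 pole a set g(j) = (j - a)*f(j) = [29*j/33 + 5/12] / (j - a').
Simple pole: residue = g(a) at a = -2 + (1/3)*sqrt(6), which is 29/66 - (59/176)*sqrt(6).
List the singular points by increasing real part (a conjugate pair: the negative imaginary part first).


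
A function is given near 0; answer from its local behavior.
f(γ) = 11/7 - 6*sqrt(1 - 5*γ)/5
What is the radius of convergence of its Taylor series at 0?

The radius of convergence is 1/5.

Branch term (-6/5)*sqrt(1 - γ/(1/5)): its argument vanishes at γ = 1/5, a square-root branch point, modulus 1/5.
The radius of convergence is the smallest modulus among the singular points: 1/5.


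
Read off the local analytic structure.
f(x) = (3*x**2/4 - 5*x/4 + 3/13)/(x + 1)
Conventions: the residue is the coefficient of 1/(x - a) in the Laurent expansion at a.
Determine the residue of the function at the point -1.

The residue is 29/13.

At the order-1 pole -1 set g(x) = (x - (-1))*f(x) = 3*x**2/4 - 5*x/4 + 3/13.
Simple pole: residue = g(a) at a = -1, which is 29/13.


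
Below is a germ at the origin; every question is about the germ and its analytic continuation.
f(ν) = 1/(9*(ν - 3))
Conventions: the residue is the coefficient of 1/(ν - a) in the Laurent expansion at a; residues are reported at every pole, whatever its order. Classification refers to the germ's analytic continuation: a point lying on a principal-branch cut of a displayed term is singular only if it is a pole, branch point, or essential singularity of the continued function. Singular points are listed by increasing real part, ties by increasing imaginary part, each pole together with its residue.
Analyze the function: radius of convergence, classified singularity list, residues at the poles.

Radius of convergence at 0: 3.
At 3: a pole of order 1; residue 1/9.

Denominator factor (ν - 3): pole of order 1 at 3, modulus 3.
The radius of convergence is the smallest modulus among the singular points: 3.
At the order-1 pole 3 set g(ν) = (ν - (3))*f(ν) = 1/9.
Simple pole: residue = g(a) at a = 3, which is 1/9.


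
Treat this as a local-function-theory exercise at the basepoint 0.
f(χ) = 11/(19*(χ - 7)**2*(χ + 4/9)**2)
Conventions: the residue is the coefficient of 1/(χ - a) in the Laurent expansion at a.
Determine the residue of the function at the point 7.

At the order-2 pole 7 set g(χ) = (χ - (7))^2*f(χ) = 11/(19*(χ + 4/9)**2).
Order-2 pole: residue = g'(a); g'(7) = -16038/5714497, so the residue is -16038/5714497.

The residue is -16038/5714497.
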